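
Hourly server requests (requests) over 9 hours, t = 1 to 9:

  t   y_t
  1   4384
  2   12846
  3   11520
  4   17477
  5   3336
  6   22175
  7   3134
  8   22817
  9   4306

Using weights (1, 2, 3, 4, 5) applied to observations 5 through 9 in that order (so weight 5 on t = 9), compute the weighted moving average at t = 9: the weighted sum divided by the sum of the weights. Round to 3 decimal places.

Weighted sum: 1·3336 + 2·22175 + 3·3134 + 4·22817 + 5·4306 = 3336 + 44350 + 9402 + 91268 + 21530 = 169886
Weight total: 1 + 2 + 3 + 4 + 5 = 15
WMA = 169886 / 15 = 11325.733

11325.733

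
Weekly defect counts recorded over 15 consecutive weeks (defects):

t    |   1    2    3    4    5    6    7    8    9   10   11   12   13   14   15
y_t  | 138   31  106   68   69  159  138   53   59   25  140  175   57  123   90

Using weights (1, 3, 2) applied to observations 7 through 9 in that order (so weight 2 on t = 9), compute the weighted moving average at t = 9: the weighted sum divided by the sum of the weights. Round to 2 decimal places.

69.17

Weighted sum: 1·138 + 3·53 + 2·59 = 138 + 159 + 118 = 415
Weight total: 1 + 3 + 2 = 6
WMA = 415 / 6 = 69.17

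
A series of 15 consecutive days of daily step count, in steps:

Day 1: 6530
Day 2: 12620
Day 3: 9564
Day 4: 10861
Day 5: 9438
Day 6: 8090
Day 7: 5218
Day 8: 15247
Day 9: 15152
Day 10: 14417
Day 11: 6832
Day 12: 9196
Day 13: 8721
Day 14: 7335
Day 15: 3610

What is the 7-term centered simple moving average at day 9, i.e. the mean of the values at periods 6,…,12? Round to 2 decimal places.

10593.14

Sum of periods 6–12: 8090 + 5218 + 15247 + 15152 + 14417 + 6832 + 9196 = 74152
Divide by 7: 74152 / 7 = 10593.14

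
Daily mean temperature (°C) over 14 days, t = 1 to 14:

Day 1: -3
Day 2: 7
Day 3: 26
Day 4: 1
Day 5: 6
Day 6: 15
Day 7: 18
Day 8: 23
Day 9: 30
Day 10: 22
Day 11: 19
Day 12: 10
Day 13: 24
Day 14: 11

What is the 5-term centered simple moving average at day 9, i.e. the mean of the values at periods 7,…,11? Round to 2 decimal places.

Sum of periods 7–11: 18 + 23 + 30 + 22 + 19 = 112
Divide by 5: 112 / 5 = 22.40

22.40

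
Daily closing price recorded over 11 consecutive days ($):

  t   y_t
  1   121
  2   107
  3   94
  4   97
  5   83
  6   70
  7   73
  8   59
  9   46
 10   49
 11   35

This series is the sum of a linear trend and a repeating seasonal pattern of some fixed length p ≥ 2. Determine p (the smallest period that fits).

3

First differences y_{t+1} − y_t: -14, -13, 3, -14, -13, 3, -14, -13, …
The difference pattern repeats every 3 terms and not for any smaller step, so p = 3.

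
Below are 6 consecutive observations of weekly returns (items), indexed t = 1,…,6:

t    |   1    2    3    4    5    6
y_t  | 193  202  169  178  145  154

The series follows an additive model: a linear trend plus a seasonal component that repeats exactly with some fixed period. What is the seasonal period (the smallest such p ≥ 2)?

First differences y_{t+1} − y_t: 9, -33, 9, -33, 9, …
The difference pattern repeats every 2 terms and not for any smaller step, so p = 2.

2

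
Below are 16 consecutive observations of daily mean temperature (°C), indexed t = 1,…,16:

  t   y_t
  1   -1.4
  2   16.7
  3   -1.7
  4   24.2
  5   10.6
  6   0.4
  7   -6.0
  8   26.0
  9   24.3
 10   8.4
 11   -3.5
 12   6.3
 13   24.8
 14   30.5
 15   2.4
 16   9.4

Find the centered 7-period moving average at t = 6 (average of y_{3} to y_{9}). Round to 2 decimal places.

Sum of periods 3–9: (-1.7) + 24.2 + 10.6 + 0.4 + (-6.0) + 26.0 + 24.3 = 77.8
Divide by 7: 77.8 / 7 = 11.11

11.11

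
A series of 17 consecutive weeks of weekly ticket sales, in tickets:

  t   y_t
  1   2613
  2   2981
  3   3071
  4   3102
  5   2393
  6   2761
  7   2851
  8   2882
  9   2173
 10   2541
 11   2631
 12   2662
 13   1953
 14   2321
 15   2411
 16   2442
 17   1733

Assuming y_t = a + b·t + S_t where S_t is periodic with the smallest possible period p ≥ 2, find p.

4

First differences y_{t+1} − y_t: 368, 90, 31, -709, 368, 90, 31, -709, 368, 90, …
The difference pattern repeats every 4 terms and not for any smaller step, so p = 4.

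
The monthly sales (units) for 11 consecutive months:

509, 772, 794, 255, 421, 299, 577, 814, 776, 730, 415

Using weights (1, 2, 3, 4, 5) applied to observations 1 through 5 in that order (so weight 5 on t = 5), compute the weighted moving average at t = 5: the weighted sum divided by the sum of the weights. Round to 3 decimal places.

Weighted sum: 1·509 + 2·772 + 3·794 + 4·255 + 5·421 = 509 + 1544 + 2382 + 1020 + 2105 = 7560
Weight total: 1 + 2 + 3 + 4 + 5 = 15
WMA = 7560 / 15 = 504.000

504.000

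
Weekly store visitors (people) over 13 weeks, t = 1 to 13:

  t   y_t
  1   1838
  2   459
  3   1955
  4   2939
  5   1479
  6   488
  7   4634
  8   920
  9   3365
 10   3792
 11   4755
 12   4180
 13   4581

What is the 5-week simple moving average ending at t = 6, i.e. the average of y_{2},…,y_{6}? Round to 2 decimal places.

1464.00

Sum of periods 2–6: 459 + 1955 + 2939 + 1479 + 488 = 7320
Divide by 5: 7320 / 5 = 1464.00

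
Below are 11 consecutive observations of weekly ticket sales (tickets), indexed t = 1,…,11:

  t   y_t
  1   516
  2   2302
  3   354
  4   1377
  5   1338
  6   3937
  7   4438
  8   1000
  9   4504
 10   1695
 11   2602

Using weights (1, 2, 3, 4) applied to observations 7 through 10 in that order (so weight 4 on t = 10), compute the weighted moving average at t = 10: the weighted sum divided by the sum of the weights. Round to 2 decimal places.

Weighted sum: 1·4438 + 2·1000 + 3·4504 + 4·1695 = 4438 + 2000 + 13512 + 6780 = 26730
Weight total: 1 + 2 + 3 + 4 = 10
WMA = 26730 / 10 = 2673.00

2673.00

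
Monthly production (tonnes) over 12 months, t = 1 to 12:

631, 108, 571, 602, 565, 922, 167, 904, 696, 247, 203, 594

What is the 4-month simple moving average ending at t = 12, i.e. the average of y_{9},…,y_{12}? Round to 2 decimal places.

Sum of periods 9–12: 696 + 247 + 203 + 594 = 1740
Divide by 4: 1740 / 4 = 435.00

435.00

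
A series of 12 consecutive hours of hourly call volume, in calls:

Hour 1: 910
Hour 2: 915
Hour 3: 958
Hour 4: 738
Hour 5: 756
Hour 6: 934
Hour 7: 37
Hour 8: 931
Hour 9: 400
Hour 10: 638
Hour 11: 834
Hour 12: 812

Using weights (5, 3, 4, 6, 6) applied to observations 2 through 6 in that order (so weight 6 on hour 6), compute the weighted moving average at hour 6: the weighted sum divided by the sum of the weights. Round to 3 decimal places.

855.875

Weighted sum: 5·915 + 3·958 + 4·738 + 6·756 + 6·934 = 4575 + 2874 + 2952 + 4536 + 5604 = 20541
Weight total: 5 + 3 + 4 + 6 + 6 = 24
WMA = 20541 / 24 = 855.875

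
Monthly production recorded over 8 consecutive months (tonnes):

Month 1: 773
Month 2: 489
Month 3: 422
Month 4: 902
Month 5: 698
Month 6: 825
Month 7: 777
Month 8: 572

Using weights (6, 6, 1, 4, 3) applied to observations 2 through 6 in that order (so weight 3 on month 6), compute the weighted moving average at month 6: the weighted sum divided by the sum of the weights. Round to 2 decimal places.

581.75

Weighted sum: 6·489 + 6·422 + 1·902 + 4·698 + 3·825 = 2934 + 2532 + 902 + 2792 + 2475 = 11635
Weight total: 6 + 6 + 1 + 4 + 3 = 20
WMA = 11635 / 20 = 581.75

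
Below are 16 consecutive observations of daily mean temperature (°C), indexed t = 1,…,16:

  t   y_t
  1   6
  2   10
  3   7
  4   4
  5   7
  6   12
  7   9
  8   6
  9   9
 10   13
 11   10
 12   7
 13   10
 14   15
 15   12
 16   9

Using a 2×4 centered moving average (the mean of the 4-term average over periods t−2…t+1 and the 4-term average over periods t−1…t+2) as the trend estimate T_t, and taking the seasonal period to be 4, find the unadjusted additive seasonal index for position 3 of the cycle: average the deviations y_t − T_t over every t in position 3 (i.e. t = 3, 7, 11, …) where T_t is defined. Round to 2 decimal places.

Season position 3 occurs at t = 3, 7, 11 (where T_t is defined).
t=3: T_3 = 6.8750; y_3 − T_3 = 7 − 6.8750 = 0.1250
t=7: T_7 = 8.7500; y_7 − T_7 = 9 − 8.7500 = 0.2500
t=11: T_11 = 9.8750; y_11 − T_11 = 10 − 9.8750 = 0.1250
Mean deviation: (0.1250 + 0.2500 + 0.1250) / 3 = 0.17

0.17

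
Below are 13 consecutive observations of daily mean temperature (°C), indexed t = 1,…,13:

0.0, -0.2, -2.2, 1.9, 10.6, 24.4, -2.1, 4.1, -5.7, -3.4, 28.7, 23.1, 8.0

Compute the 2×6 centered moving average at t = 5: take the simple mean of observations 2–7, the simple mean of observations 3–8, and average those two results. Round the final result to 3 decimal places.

Sum over 2–7: (-0.2) + (-2.2) + 1.9 + 10.6 + 24.4 + (-2.1) = 32.4
Sum over 3–8: (-2.2) + 1.9 + 10.6 + 24.4 + (-2.1) + 4.1 = 36.7
CMA at t=5 = (32.4 + 36.7) / (2·6) = 69.1 / 12 = 5.758

5.758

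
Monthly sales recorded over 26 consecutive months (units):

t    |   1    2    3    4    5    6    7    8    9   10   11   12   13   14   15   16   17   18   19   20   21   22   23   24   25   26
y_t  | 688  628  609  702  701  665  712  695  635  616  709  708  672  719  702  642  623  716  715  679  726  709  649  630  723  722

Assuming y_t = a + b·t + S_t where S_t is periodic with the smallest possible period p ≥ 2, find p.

First differences y_{t+1} − y_t: -60, -19, 93, -1, -36, 47, -17, -60, -19, 93, -1, -36, 47, -17, -60, -19, …
The difference pattern repeats every 7 terms and not for any smaller step, so p = 7.

7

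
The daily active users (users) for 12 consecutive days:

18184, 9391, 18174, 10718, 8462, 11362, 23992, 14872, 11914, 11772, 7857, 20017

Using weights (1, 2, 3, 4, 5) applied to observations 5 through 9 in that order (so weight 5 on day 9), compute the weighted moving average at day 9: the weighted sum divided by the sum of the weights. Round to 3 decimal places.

14814.667

Weighted sum: 1·8462 + 2·11362 + 3·23992 + 4·14872 + 5·11914 = 8462 + 22724 + 71976 + 59488 + 59570 = 222220
Weight total: 1 + 2 + 3 + 4 + 5 = 15
WMA = 222220 / 15 = 14814.667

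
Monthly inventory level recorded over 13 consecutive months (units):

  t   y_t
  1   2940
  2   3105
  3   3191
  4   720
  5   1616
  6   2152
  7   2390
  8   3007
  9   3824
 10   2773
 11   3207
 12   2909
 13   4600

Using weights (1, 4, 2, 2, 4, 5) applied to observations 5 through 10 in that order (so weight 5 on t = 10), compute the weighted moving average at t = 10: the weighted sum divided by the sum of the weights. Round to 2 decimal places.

2787.72

Weighted sum: 1·1616 + 4·2152 + 2·2390 + 2·3007 + 4·3824 + 5·2773 = 1616 + 8608 + 4780 + 6014 + 15296 + 13865 = 50179
Weight total: 1 + 4 + 2 + 2 + 4 + 5 = 18
WMA = 50179 / 18 = 2787.72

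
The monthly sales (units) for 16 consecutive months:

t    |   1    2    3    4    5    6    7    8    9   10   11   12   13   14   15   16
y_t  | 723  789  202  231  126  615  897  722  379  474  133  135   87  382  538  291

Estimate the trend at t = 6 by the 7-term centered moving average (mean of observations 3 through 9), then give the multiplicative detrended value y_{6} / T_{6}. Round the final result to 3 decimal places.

Trend T_6 = (202 + 231 + 126 + 615 + 897 + 722 + 379) / 7 = 3172/7 = 453.14286
Ratio to trend: 615 / 453.14286 = 1.357

1.357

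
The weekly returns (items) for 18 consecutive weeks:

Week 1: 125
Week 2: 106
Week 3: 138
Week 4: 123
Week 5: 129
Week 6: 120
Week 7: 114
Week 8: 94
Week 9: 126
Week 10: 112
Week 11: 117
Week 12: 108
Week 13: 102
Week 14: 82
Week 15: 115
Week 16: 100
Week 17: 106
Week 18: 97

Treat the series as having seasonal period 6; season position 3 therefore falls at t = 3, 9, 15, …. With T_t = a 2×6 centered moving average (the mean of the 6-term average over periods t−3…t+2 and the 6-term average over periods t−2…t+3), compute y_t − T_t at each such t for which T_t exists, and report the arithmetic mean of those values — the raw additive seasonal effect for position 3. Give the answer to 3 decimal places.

13.458

Season position 3 occurs at t = 9, 15 (where T_t is defined).
t=9: T_9 = 112.83333; y_9 − T_9 = 126 − 112.83333 = 13.16667
t=15: T_15 = 101.25000; y_15 − T_15 = 115 − 101.25000 = 13.75000
Mean deviation: (13.16667 + 13.75000) / 2 = 13.458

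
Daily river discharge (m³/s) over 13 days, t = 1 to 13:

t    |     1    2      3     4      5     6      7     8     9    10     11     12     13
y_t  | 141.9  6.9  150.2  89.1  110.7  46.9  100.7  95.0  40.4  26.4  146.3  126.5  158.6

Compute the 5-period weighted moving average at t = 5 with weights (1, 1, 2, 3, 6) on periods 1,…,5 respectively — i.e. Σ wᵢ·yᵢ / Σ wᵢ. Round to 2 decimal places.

106.21

Weighted sum: 1·141.9 + 1·6.9 + 2·150.2 + 3·89.1 + 6·110.7 = 141.9 + 6.9 + 300.4 + 267.3 + 664.2 = 1380.7
Weight total: 1 + 1 + 2 + 3 + 6 = 13
WMA = 1380.7 / 13 = 106.21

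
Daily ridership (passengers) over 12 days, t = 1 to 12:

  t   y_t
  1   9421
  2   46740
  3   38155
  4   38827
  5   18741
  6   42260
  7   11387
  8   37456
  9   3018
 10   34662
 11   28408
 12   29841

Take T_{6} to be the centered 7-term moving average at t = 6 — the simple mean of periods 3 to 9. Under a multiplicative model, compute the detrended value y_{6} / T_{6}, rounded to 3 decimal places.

Trend T_6 = (38155 + 38827 + 18741 + 42260 + 11387 + 37456 + 3018) / 7 = 189844/7 = 27120.57143
Ratio to trend: 42260 / 27120.57143 = 1.558

1.558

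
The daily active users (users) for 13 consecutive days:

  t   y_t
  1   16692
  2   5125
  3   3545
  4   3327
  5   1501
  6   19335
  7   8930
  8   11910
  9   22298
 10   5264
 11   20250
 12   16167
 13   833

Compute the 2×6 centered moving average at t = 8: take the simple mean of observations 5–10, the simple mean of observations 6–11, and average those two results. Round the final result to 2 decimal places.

13102.08

Sum over 5–10: 1501 + 19335 + 8930 + 11910 + 22298 + 5264 = 69238
Sum over 6–11: 19335 + 8930 + 11910 + 22298 + 5264 + 20250 = 87987
CMA at t=8 = (69238 + 87987) / (2·6) = 157225 / 12 = 13102.08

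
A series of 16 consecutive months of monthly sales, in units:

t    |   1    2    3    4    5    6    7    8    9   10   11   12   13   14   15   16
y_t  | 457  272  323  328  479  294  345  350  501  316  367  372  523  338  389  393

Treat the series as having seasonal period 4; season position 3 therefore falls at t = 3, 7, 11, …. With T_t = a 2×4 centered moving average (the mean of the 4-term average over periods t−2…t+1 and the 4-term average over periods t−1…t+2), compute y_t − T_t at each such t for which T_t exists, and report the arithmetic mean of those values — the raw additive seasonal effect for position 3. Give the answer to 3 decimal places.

-24.750

Season position 3 occurs at t = 3, 7, 11 (where T_t is defined).
t=3: T_3 = 347.75000; y_3 − T_3 = 323 − 347.75000 = -24.75000
t=7: T_7 = 369.75000; y_7 − T_7 = 345 − 369.75000 = -24.75000
t=11: T_11 = 391.75000; y_11 − T_11 = 367 − 391.75000 = -24.75000
Mean deviation: (-24.75000 + -24.75000 + -24.75000) / 3 = -24.750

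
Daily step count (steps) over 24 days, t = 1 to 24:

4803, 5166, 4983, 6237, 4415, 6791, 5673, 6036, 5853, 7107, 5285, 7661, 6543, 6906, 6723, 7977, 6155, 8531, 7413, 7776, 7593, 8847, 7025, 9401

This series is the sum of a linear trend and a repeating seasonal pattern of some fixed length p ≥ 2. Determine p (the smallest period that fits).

6

First differences y_{t+1} − y_t: 363, -183, 1254, -1822, 2376, -1118, 363, -183, 1254, -1822, 2376, -1118, 363, -183, …
The difference pattern repeats every 6 terms and not for any smaller step, so p = 6.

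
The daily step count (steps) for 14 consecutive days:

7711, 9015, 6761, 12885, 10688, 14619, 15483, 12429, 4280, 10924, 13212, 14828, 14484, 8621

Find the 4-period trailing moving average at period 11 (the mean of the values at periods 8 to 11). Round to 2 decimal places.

10211.25

Sum of periods 8–11: 12429 + 4280 + 10924 + 13212 = 40845
Divide by 4: 40845 / 4 = 10211.25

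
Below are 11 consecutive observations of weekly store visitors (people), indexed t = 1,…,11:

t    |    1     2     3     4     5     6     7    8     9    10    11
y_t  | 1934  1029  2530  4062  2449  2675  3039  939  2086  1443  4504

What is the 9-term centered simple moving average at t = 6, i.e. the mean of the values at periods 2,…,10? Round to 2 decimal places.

Sum of periods 2–10: 1029 + 2530 + 4062 + 2449 + 2675 + 3039 + 939 + 2086 + 1443 = 20252
Divide by 9: 20252 / 9 = 2250.22

2250.22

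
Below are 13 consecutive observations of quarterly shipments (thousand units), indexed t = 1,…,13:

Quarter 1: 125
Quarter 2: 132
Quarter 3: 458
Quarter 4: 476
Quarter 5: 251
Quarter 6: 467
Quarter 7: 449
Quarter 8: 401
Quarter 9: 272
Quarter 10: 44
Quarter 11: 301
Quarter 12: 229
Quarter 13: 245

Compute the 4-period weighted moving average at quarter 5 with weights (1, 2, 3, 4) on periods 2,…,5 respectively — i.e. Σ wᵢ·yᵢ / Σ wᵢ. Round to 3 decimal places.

Weighted sum: 1·132 + 2·458 + 3·476 + 4·251 = 132 + 916 + 1428 + 1004 = 3480
Weight total: 1 + 2 + 3 + 4 = 10
WMA = 3480 / 10 = 348.000

348.000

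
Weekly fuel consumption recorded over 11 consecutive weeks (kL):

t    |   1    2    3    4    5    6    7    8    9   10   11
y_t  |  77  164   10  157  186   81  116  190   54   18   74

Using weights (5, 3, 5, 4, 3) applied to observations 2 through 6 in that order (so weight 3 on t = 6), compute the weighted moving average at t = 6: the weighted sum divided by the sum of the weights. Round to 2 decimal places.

Weighted sum: 5·164 + 3·10 + 5·157 + 4·186 + 3·81 = 820 + 30 + 785 + 744 + 243 = 2622
Weight total: 5 + 3 + 5 + 4 + 3 = 20
WMA = 2622 / 20 = 131.10

131.10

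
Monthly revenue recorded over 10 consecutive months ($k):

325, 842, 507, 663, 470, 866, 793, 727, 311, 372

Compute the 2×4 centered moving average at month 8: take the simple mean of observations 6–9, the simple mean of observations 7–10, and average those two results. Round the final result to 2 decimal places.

612.50

Sum over 6–9: 866 + 793 + 727 + 311 = 2697
Sum over 7–10: 793 + 727 + 311 + 372 = 2203
CMA at t=8 = (2697 + 2203) / (2·4) = 4900 / 8 = 612.50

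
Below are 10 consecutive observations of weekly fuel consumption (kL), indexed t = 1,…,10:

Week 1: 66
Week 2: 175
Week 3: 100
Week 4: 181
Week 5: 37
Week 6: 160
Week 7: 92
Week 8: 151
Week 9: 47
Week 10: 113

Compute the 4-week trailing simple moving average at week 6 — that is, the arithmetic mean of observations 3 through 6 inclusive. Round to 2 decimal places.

Sum of periods 3–6: 100 + 181 + 37 + 160 = 478
Divide by 4: 478 / 4 = 119.50

119.50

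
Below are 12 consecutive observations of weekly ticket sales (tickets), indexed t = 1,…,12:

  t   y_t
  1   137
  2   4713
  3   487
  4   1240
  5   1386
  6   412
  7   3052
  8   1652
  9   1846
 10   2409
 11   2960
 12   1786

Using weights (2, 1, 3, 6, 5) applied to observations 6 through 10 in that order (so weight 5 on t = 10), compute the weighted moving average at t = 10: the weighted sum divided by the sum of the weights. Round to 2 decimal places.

Weighted sum: 2·412 + 1·3052 + 3·1652 + 6·1846 + 5·2409 = 824 + 3052 + 4956 + 11076 + 12045 = 31953
Weight total: 2 + 1 + 3 + 6 + 5 = 17
WMA = 31953 / 17 = 1879.59

1879.59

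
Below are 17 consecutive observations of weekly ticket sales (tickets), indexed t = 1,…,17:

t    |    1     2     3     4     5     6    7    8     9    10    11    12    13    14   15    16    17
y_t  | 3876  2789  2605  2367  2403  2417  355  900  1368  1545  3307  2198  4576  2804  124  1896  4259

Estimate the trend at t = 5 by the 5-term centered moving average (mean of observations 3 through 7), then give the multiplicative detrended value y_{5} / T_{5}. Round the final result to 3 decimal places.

Trend T_5 = (2605 + 2367 + 2403 + 2417 + 355) / 5 = 10147/5 = 2029.40000
Ratio to trend: 2403 / 2029.40000 = 1.184

1.184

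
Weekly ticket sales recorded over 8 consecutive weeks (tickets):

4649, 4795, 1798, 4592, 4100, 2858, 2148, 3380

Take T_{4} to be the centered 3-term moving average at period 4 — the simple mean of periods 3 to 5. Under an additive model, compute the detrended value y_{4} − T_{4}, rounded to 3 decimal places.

Trend T_4 = (1798 + 4592 + 4100) / 3 = 10490/3 = 3496.66667
Detrended value: 4592 − 3496.66667 = 1095.333

1095.333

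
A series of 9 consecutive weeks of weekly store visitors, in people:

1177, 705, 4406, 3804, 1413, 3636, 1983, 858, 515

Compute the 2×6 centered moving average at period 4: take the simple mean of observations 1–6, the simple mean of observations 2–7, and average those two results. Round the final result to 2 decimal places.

2590.67

Sum over 1–6: 1177 + 705 + 4406 + 3804 + 1413 + 3636 = 15141
Sum over 2–7: 705 + 4406 + 3804 + 1413 + 3636 + 1983 = 15947
CMA at t=4 = (15141 + 15947) / (2·6) = 31088 / 12 = 2590.67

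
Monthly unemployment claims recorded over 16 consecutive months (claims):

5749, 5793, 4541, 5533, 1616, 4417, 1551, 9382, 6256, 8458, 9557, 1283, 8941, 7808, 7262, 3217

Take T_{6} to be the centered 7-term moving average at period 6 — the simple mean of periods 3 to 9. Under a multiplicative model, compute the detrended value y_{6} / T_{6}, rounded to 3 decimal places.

Trend T_6 = (4541 + 5533 + 1616 + 4417 + 1551 + 9382 + 6256) / 7 = 33296/7 = 4756.57143
Ratio to trend: 4417 / 4756.57143 = 0.929

0.929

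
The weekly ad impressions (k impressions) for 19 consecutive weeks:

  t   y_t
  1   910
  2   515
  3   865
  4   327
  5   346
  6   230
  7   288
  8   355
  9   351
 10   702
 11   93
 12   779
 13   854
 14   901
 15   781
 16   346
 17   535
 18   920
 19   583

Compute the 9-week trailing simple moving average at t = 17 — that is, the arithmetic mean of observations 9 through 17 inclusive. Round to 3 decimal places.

Sum of periods 9–17: 351 + 702 + 93 + 779 + 854 + 901 + 781 + 346 + 535 = 5342
Divide by 9: 5342 / 9 = 593.556

593.556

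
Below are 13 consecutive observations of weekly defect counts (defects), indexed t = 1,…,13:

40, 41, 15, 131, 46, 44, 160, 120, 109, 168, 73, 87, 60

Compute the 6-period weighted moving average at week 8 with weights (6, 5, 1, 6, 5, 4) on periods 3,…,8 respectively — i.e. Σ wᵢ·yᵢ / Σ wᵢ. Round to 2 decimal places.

Weighted sum: 6·15 + 5·131 + 1·46 + 6·44 + 5·160 + 4·120 = 90 + 655 + 46 + 264 + 800 + 480 = 2335
Weight total: 6 + 5 + 1 + 6 + 5 + 4 = 27
WMA = 2335 / 27 = 86.48

86.48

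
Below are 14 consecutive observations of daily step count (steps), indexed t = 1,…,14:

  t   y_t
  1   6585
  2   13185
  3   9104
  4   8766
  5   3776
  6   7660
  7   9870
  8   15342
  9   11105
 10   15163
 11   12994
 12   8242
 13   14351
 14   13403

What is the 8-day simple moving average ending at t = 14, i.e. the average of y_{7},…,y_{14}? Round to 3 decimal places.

12558.750

Sum of periods 7–14: 9870 + 15342 + 11105 + 15163 + 12994 + 8242 + 14351 + 13403 = 100470
Divide by 8: 100470 / 8 = 12558.750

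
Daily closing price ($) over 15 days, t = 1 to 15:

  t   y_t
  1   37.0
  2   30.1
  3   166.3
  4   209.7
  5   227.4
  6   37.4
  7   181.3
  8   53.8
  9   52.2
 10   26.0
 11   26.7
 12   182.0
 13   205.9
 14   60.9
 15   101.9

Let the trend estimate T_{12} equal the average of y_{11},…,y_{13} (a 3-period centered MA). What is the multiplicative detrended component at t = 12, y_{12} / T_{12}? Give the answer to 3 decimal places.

1.317

Trend T_12 = (26.7 + 182.0 + 205.9) / 3 = 414.6/3 = 138.20000
Ratio to trend: 182.0 / 138.20000 = 1.317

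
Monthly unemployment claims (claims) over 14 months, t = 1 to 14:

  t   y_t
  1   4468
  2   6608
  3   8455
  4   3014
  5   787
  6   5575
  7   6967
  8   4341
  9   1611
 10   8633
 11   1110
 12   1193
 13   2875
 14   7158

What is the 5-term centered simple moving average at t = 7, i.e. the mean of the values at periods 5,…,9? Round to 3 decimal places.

Sum of periods 5–9: 787 + 5575 + 6967 + 4341 + 1611 = 19281
Divide by 5: 19281 / 5 = 3856.200

3856.200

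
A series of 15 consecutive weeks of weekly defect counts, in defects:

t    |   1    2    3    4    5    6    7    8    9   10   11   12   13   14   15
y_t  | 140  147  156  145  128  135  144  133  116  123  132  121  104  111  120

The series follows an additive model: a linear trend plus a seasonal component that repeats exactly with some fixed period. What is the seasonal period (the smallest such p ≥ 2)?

4

First differences y_{t+1} − y_t: 7, 9, -11, -17, 7, 9, -11, -17, 7, 9, …
The difference pattern repeats every 4 terms and not for any smaller step, so p = 4.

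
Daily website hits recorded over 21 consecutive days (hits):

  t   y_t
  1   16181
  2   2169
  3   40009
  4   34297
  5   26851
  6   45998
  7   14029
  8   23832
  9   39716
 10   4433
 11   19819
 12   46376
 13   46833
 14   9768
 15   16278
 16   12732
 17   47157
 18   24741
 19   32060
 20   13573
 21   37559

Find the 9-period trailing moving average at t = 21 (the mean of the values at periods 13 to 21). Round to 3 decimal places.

Sum of periods 13–21: 46833 + 9768 + 16278 + 12732 + 47157 + 24741 + 32060 + 13573 + 37559 = 240701
Divide by 9: 240701 / 9 = 26744.556

26744.556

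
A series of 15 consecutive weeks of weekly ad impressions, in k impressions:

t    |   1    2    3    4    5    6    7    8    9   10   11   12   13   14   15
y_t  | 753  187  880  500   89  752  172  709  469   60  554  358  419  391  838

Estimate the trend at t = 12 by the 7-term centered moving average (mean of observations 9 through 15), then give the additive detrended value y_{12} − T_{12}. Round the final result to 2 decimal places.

Trend T_12 = (469 + 60 + 554 + 358 + 419 + 391 + 838) / 7 = 3089/7 = 441.2857
Detrended value: 358 − 441.2857 = -83.29

-83.29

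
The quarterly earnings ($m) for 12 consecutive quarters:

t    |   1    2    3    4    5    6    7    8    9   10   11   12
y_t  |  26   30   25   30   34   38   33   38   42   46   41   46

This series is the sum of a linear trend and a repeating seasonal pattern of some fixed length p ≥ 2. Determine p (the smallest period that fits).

First differences y_{t+1} − y_t: 4, -5, 5, 4, 4, -5, 5, 4, 4, -5, …
The difference pattern repeats every 4 terms and not for any smaller step, so p = 4.

4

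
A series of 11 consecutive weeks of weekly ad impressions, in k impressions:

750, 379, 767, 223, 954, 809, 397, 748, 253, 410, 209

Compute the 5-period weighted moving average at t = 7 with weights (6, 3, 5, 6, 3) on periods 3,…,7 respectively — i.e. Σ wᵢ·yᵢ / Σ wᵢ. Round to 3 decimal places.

699.391

Weighted sum: 6·767 + 3·223 + 5·954 + 6·809 + 3·397 = 4602 + 669 + 4770 + 4854 + 1191 = 16086
Weight total: 6 + 3 + 5 + 6 + 3 = 23
WMA = 16086 / 23 = 699.391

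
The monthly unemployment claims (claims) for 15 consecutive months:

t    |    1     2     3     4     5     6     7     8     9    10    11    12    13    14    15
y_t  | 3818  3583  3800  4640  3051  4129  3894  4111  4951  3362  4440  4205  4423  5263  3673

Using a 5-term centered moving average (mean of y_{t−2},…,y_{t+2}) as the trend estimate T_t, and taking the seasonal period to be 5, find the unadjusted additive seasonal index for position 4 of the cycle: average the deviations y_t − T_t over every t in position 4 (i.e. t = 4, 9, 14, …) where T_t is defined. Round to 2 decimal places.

799.40

Season position 4 occurs at t = 4, 9 (where T_t is defined).
t=4: T_4 = 3840.6000; y_4 − T_4 = 4640 − 3840.6000 = 799.4000
t=9: T_9 = 4151.6000; y_9 − T_9 = 4951 − 4151.6000 = 799.4000
Mean deviation: (799.4000 + 799.4000) / 2 = 799.40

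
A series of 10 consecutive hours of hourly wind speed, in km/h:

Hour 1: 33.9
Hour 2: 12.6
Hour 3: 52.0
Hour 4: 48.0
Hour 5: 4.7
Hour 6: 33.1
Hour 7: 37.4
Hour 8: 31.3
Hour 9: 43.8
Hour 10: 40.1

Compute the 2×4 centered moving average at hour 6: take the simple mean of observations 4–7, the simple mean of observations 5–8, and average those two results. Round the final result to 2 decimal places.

Sum over 4–7: 48.0 + 4.7 + 33.1 + 37.4 = 123.2
Sum over 5–8: 4.7 + 33.1 + 37.4 + 31.3 = 106.5
CMA at t=6 = (123.2 + 106.5) / (2·4) = 229.7 / 8 = 28.71

28.71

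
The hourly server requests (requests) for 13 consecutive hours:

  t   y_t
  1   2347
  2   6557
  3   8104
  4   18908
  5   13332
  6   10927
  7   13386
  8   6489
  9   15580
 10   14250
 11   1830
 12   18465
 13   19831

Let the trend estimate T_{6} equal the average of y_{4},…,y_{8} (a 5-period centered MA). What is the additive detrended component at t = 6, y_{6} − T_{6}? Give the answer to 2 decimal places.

Trend T_6 = (18908 + 13332 + 10927 + 13386 + 6489) / 5 = 63042/5 = 12608.4000
Detrended value: 10927 − 12608.4000 = -1681.40

-1681.40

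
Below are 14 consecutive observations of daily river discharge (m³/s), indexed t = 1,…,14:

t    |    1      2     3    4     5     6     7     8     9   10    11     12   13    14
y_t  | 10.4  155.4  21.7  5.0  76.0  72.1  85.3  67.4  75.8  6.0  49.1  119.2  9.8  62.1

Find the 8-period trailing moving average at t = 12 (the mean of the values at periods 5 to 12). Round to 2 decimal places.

Sum of periods 5–12: 76.0 + 72.1 + 85.3 + 67.4 + 75.8 + 6.0 + 49.1 + 119.2 = 550.9
Divide by 8: 550.9 / 8 = 68.86

68.86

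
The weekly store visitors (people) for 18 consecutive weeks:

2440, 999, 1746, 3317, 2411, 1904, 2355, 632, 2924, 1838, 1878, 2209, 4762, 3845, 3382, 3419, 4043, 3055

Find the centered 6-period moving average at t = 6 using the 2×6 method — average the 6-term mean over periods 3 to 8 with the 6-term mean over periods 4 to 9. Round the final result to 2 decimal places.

Sum over 3–8: 1746 + 3317 + 2411 + 1904 + 2355 + 632 = 12365
Sum over 4–9: 3317 + 2411 + 1904 + 2355 + 632 + 2924 = 13543
CMA at t=6 = (12365 + 13543) / (2·6) = 25908 / 12 = 2159.00

2159.00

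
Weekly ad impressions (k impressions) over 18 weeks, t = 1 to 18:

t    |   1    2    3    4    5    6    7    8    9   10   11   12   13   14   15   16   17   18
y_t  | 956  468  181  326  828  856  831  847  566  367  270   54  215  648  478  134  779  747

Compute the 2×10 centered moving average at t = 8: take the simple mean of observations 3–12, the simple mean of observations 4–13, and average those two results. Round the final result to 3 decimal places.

Sum over 3–12: 181 + 326 + 828 + 856 + 831 + 847 + 566 + 367 + 270 + 54 = 5126
Sum over 4–13: 326 + 828 + 856 + 831 + 847 + 566 + 367 + 270 + 54 + 215 = 5160
CMA at t=8 = (5126 + 5160) / (2·10) = 10286 / 20 = 514.300

514.300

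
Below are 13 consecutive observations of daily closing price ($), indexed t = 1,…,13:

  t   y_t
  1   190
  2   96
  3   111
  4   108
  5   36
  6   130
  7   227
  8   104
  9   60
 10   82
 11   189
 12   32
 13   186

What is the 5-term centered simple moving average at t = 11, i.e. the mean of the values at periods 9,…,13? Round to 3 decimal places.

Sum of periods 9–13: 60 + 82 + 189 + 32 + 186 = 549
Divide by 5: 549 / 5 = 109.800

109.800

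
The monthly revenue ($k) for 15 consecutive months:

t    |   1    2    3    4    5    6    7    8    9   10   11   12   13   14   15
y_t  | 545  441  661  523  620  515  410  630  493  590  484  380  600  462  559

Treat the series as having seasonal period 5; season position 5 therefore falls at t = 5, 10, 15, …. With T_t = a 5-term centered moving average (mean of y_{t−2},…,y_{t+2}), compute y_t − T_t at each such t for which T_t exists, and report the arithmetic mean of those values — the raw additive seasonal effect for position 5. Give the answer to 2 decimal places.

Season position 5 occurs at t = 5, 10 (where T_t is defined).
t=5: T_5 = 545.8000; y_5 − T_5 = 620 − 545.8000 = 74.2000
t=10: T_10 = 515.4000; y_10 − T_10 = 590 − 515.4000 = 74.6000
Mean deviation: (74.2000 + 74.6000) / 2 = 74.40

74.40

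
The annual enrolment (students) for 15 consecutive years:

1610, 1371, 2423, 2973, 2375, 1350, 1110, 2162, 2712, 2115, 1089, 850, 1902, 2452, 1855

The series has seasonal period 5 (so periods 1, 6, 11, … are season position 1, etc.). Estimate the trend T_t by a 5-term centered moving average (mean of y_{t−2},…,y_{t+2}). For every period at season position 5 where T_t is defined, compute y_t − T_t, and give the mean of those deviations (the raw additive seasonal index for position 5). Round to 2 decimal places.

329.10

Season position 5 occurs at t = 5, 10 (where T_t is defined).
t=5: T_5 = 2046.2000; y_5 − T_5 = 2375 − 2046.2000 = 328.8000
t=10: T_10 = 1785.6000; y_10 − T_10 = 2115 − 1785.6000 = 329.4000
Mean deviation: (328.8000 + 329.4000) / 2 = 329.10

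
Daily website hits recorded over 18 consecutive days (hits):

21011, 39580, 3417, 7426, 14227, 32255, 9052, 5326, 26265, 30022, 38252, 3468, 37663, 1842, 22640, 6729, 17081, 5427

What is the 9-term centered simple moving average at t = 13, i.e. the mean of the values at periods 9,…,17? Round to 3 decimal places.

20440.222

Sum of periods 9–17: 26265 + 30022 + 38252 + 3468 + 37663 + 1842 + 22640 + 6729 + 17081 = 183962
Divide by 9: 183962 / 9 = 20440.222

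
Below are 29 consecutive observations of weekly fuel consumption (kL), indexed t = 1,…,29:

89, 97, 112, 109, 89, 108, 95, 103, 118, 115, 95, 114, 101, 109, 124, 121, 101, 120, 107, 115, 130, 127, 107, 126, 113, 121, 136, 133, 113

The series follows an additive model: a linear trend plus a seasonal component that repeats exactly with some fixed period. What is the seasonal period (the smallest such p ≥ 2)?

First differences y_{t+1} − y_t: 8, 15, -3, -20, 19, -13, 8, 15, -3, -20, 19, -13, 8, 15, …
The difference pattern repeats every 6 terms and not for any smaller step, so p = 6.

6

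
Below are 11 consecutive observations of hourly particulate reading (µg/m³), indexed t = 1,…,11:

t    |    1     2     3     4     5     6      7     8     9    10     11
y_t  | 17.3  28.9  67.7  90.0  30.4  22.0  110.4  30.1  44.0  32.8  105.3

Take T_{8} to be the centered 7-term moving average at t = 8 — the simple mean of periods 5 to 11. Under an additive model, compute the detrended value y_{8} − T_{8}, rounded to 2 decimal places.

Trend T_8 = (30.4 + 22.0 + 110.4 + 30.1 + 44.0 + 32.8 + 105.3) / 7 = 375.0/7 = 53.5714
Detrended value: 30.1 − 53.5714 = -23.47

-23.47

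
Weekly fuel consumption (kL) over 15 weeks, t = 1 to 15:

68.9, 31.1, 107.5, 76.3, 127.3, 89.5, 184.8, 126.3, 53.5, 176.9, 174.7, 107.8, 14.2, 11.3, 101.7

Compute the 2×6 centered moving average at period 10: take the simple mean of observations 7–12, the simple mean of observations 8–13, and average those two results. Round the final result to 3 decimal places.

123.117

Sum over 7–12: 184.8 + 126.3 + 53.5 + 176.9 + 174.7 + 107.8 = 824.0
Sum over 8–13: 126.3 + 53.5 + 176.9 + 174.7 + 107.8 + 14.2 = 653.4
CMA at t=10 = (824.0 + 653.4) / (2·6) = 1477.4 / 12 = 123.117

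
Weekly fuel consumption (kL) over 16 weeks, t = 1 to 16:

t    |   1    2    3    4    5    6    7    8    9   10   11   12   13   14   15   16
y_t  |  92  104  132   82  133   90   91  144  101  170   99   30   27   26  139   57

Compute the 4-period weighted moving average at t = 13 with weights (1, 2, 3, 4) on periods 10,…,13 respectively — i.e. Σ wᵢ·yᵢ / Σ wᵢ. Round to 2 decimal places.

Weighted sum: 1·170 + 2·99 + 3·30 + 4·27 = 170 + 198 + 90 + 108 = 566
Weight total: 1 + 2 + 3 + 4 = 10
WMA = 566 / 10 = 56.60

56.60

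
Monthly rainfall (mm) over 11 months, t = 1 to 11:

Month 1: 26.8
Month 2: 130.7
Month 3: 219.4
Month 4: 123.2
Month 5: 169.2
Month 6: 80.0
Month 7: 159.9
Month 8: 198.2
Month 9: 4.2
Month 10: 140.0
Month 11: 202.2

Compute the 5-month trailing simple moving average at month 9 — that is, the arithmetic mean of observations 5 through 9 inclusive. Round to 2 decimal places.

Sum of periods 5–9: 169.2 + 80.0 + 159.9 + 198.2 + 4.2 = 611.5
Divide by 5: 611.5 / 5 = 122.30

122.30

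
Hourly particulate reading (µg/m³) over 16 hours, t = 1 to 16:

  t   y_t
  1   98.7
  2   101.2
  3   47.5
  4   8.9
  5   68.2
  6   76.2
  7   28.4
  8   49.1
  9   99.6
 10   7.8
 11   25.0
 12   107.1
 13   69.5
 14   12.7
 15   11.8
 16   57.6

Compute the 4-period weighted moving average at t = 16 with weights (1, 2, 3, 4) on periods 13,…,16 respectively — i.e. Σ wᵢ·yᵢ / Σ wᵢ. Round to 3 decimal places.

Weighted sum: 1·69.5 + 2·12.7 + 3·11.8 + 4·57.6 = 69.5 + 25.4 + 35.4 + 230.4 = 360.7
Weight total: 1 + 2 + 3 + 4 = 10
WMA = 360.7 / 10 = 36.070

36.070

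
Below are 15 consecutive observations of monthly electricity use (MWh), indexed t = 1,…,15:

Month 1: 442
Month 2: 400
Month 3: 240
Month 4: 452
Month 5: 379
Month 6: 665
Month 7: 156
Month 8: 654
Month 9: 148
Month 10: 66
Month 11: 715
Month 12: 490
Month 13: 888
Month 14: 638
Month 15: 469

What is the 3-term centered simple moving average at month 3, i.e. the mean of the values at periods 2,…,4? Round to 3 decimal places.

364.000

Sum of periods 2–4: 400 + 240 + 452 = 1092
Divide by 3: 1092 / 3 = 364.000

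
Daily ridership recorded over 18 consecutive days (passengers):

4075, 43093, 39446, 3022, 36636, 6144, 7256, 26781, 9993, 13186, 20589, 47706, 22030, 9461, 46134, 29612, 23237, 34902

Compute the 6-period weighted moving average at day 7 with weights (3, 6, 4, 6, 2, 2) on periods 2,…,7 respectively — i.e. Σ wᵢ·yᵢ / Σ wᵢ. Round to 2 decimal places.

Weighted sum: 3·43093 + 6·39446 + 4·3022 + 6·36636 + 2·6144 + 2·7256 = 129279 + 236676 + 12088 + 219816 + 12288 + 14512 = 624659
Weight total: 3 + 6 + 4 + 6 + 2 + 2 = 23
WMA = 624659 / 23 = 27159.09

27159.09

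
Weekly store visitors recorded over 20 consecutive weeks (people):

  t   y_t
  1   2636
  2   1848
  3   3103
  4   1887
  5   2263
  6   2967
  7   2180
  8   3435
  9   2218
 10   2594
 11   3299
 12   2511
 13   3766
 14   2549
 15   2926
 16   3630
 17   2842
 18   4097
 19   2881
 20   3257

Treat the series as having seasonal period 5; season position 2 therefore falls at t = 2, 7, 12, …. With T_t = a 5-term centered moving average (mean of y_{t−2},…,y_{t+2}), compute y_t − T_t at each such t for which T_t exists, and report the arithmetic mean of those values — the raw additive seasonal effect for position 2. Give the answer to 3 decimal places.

-432.867

Season position 2 occurs at t = 7, 12, 17 (where T_t is defined).
t=7: T_7 = 2612.60000; y_7 − T_7 = 2180 − 2612.60000 = -432.60000
t=12: T_12 = 2943.80000; y_12 − T_12 = 2511 − 2943.80000 = -432.80000
t=17: T_17 = 3275.20000; y_17 − T_17 = 2842 − 3275.20000 = -433.20000
Mean deviation: (-432.60000 + -432.80000 + -433.20000) / 3 = -432.867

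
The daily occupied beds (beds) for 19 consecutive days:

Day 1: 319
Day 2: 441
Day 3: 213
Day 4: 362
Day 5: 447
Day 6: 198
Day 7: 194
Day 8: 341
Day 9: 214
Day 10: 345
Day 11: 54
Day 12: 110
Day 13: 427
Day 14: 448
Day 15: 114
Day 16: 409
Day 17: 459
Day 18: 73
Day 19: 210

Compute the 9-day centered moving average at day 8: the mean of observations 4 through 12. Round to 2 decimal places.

Sum of periods 4–12: 362 + 447 + 198 + 194 + 341 + 214 + 345 + 54 + 110 = 2265
Divide by 9: 2265 / 9 = 251.67

251.67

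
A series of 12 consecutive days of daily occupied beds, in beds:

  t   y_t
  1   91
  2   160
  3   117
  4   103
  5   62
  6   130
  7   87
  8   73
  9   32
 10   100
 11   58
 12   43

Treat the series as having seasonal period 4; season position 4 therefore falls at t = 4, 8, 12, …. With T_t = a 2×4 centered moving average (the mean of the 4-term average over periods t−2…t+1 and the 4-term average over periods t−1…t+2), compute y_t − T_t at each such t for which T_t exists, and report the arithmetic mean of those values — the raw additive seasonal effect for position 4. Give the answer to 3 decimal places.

-3.750

Season position 4 occurs at t = 4, 8 (where T_t is defined).
t=4: T_4 = 106.75000; y_4 − T_4 = 103 − 106.75000 = -3.75000
t=8: T_8 = 76.75000; y_8 − T_8 = 73 − 76.75000 = -3.75000
Mean deviation: (-3.75000 + -3.75000) / 2 = -3.750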